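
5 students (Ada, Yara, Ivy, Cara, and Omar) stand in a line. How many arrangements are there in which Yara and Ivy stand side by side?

48

Treat {Yara, Ivy} as a single unit. There are 4 units to order, and the pair itself can be ordered 2 ways.
That gives 2 × 4! = 2 × 24 = 48.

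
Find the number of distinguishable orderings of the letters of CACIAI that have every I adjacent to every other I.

Treat the 2 copies of I as a single block. The multiset to arrange is then {II, A, A, C, C}, 5 items in all.
That gives (5)!/(2!·2!) = 30 arrangements.

30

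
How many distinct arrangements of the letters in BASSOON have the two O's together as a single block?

360

Treat the 2 copies of O as a single block. The multiset to arrange is then {OO, A, B, N, S, S}, 6 items in all.
That gives (6)!/(2!) = 360 arrangements.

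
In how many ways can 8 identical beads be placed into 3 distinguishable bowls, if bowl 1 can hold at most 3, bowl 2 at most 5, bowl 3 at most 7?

23

Ignoring the caps, the number of non-negative solutions to x_1+…+x_3 = 8 is C(10,2) = 45.
Subtract solutions that violate a single cap (substitute x_i' = x_i − (cap_i+1)): x_1 ≥ 4 gives C(6,2) = 15; x_2 ≥ 6 gives C(4,2) = 6; x_3 ≥ 8 gives C(2,2) = 1. Together 22.
No two caps can be exceeded simultaneously, so the pair terms are all 0.
By inclusion–exclusion the count is 45 − 22 + 0 = 23.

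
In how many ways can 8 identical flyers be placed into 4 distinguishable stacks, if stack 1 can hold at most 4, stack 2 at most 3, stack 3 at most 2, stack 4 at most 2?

18

Ignoring the caps, the number of non-negative solutions to x_1+…+x_4 = 8 is C(11,3) = 165.
Subtract solutions that violate a single cap (substitute x_i' = x_i − (cap_i+1)): x_1 ≥ 5 gives C(6,3) = 20; x_2 ≥ 4 gives C(7,3) = 35; x_3 ≥ 3 gives C(8,3) = 56; x_4 ≥ 3 gives C(8,3) = 56. Together 167.
Add back pairs where two caps are both exceeded: 0 + 1 + 1 + 4 + 4 + 10 = 20.
By inclusion–exclusion the count is 165 − 167 + 20 = 18.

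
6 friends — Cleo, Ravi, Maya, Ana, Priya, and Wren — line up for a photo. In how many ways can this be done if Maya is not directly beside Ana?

There are 6! = 720 arrangements in all. If Maya and Ana are adjacent, merging them into one block gives 2·(5)! = 240 arrangements.
Complementary counting: 720 − 240 = 480.

480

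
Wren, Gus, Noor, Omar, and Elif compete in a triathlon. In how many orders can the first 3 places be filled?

This is an ordered selection of 3 from 5: P(5,3).
That gives 5 × 4 × 3 = 60.

60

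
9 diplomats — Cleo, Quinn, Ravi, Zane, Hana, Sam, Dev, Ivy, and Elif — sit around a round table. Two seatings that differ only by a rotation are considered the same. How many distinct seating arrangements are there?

Around a circle, 9 distinct people have 9!/9 = (8)! = 40320 rotationally distinct seatings.

40320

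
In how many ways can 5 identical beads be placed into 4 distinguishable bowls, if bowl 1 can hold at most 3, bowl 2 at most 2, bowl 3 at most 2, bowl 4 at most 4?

31

Without the upper bounds there are C(8,3) = 56 ways to split 5 among 4 bowls.
Subtract solutions that violate a single cap (substitute x_i' = x_i − (cap_i+1)): x_1 ≥ 4 gives C(4,3) = 4; x_2 ≥ 3 gives C(5,3) = 10; x_3 ≥ 3 gives C(5,3) = 10; x_4 ≥ 5 gives C(3,3) = 1. Together 25.
No two caps can be exceeded simultaneously, so the pair terms are all 0.
By inclusion–exclusion the count is 56 − 25 + 0 = 31.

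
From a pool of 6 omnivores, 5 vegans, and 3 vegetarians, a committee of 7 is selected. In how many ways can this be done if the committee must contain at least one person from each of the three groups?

3058

Unrestricted: C(14,7) = 3432 ways to pick any 7 of the 14.
Selections missing a whole group: no omnivores → C(8,7) = 8; no vegans → C(9,7) = 36; no vegetarians → C(11,7) = 330.
Add back selections omitting two groups (i.e. drawn from a single group): C(6,7) + C(5,7) + C(3,7) = 0.
By inclusion–exclusion: 3432 − 374 + 0 = 3058.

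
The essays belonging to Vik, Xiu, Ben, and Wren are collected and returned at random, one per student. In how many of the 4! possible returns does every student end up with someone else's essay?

Count assignments avoiding every fixed point. For any j of the 4 students fixed to their own essay, the other 4−j can be arranged in (4−j)! ways.
By inclusion–exclusion this is Σ_{j=0}^{4} (−1)^j C(4,j)·(4−j)!.
Computing: 24 − 24 + 12 − 4 + 1 = 9.

9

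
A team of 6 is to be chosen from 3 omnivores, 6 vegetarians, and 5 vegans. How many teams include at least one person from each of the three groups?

With no constraint there are C(14,6) = 3003 possible selections.
Subtract selections that omit an entire group: no omnivores → C(11,6) = 462; no vegetarians → C(8,6) = 28; no vegans → C(9,6) = 84.
Add back selections omitting two groups (i.e. drawn from a single group): C(3,6) + C(6,6) + C(5,6) = 1.
By inclusion–exclusion: 3003 − 574 + 1 = 2430.

2430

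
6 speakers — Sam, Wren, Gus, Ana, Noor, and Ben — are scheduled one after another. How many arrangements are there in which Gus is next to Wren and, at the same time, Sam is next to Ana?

Treat {Gus,Wren} as one block (2 orders) and {Sam,Ana} as another (2 orders).
That leaves 4 units to arrange: 2 × 2 × 4! = 4 × 24 = 96.

96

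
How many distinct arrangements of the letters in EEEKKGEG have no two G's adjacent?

315

Total arrangements of EEEKKGEG: 8!/(4!·2!·2!) = 420.
If the two G's are adjacent, glue them into one block, leaving 7 items to arrange: (7)!/(4!·2!) = 105 ways.
Hence 420 − 105 = 315.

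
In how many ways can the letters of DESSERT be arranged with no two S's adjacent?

There are 7!/(2!·2!) = 1260 arrangements of DESSERT in total.
Arrangements with the S's together: treat SS as one letter, giving (6)!/(2!) = 360.
Hence 1260 − 360 = 900.

900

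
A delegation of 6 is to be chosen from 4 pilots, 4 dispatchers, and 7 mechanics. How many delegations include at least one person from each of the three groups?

4060

Unrestricted: C(15,6) = 5005 ways to pick any 6 of the 15.
Selections missing a whole group: no pilots → C(11,6) = 462; no dispatchers → C(11,6) = 462; no mechanics → C(8,6) = 28.
Add back selections omitting two groups (i.e. drawn from a single group): C(4,6) + C(4,6) + C(7,6) = 7.
By inclusion–exclusion: 5005 − 952 + 7 = 4060.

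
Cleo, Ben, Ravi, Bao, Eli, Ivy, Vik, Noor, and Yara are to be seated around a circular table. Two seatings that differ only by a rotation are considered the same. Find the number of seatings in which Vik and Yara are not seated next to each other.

All circular seatings of 9 people number (8)! = 40320.
Seatings with Vik beside Yara: treat them as a block with 2 internal orders, giving 2 × (7)! = 10080.
Subtracting, 40320 − 10080 = 30240.

30240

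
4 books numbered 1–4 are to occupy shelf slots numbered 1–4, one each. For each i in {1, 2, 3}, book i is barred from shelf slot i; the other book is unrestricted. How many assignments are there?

11

Let Aᵢ (for i ∈ {1, 2, 3}) be the placements that put book i in its forbidden shelf slot. Any j of these fix j positions, leaving (4−j)! ways to fill the rest, and there are C(3,j) ways to pick which j.
By inclusion–exclusion, the number of valid placements is Σ_{j=0}^{3} (−1)^j C(3,j)·(4−j)!.
Computing: 24 − 18 + 6 − 1 = 11.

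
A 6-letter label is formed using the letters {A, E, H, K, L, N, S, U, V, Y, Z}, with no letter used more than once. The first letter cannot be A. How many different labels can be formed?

302400

The first letter has 11−1 = 10 choices (anything except A).
The remaining 5 letters are filled from the other 10 symbols without repetition: 10 × 9 × 8 × 7 × 6 = 30240.
Total: 10 × 30240 = 302400.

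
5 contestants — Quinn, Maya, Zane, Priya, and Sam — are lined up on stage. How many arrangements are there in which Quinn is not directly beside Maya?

Of the 5! = 120 arrangements, those with Quinn and Maya adjacent number 2 × 4! = 48 (treat the pair as a block with 2 internal orders).
So 120 − 48 = 72 arrangements keep them apart.

72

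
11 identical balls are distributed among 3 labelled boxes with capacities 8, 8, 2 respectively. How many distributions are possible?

Without the upper bounds there are C(13,2) = 78 ways to split 11 among 3 boxes.
Subtract solutions that violate a single cap (substitute x_i' = x_i − (cap_i+1)): x_1 ≥ 9 gives C(4,2) = 6; x_2 ≥ 9 gives C(4,2) = 6; x_3 ≥ 3 gives C(10,2) = 45. Together 57.
No two caps can be exceeded simultaneously, so the pair terms are all 0.
By inclusion–exclusion the count is 78 − 57 + 0 = 21.

21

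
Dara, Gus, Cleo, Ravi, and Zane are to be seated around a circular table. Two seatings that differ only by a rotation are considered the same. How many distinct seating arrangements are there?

24

Around a circle, 5 distinct people have 5!/5 = (4)! = 24 rotationally distinct seatings.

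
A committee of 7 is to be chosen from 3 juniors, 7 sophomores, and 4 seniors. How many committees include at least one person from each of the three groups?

Total 7-person selections from all 14: C(14,7) = 3432.
Selections missing a whole group: no juniors → C(11,7) = 330; no sophomores → C(7,7) = 1; no seniors → C(10,7) = 120.
Add back selections omitting two groups (i.e. drawn from a single group): C(3,7) + C(7,7) + C(4,7) = 1.
By inclusion–exclusion: 3432 − 451 + 1 = 2982.

2982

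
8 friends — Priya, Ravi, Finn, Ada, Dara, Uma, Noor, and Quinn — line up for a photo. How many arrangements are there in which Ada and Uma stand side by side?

Place the 6 others and the Ada-Uma pair as 7 objects in a line; the pair has 2 internal arrangements.
That gives 2 × 7! = 2 × 5040 = 10080.

10080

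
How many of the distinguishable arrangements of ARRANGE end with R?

Fix R in the last position and arrange the remaining 6 letters.
Those 6 letters have A appearing twice, giving (6)!/(2!) = 360.

360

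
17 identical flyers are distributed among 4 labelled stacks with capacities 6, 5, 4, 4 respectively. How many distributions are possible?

Ignoring the caps, the number of non-negative solutions to x_1+…+x_4 = 17 is C(20,3) = 1140.
Subtract solutions that violate a single cap (substitute x_i' = x_i − (cap_i+1)): x_1 ≥ 7 gives C(13,3) = 286; x_2 ≥ 6 gives C(14,3) = 364; x_3 ≥ 5 gives C(15,3) = 455; x_4 ≥ 5 gives C(15,3) = 455. Together 1560.
Add back pairs where two caps are both exceeded: 35 + 56 + 56 + 84 + 84 + 120 = 435.
Subtract triples: 0 + 0 + 1 + 4 = 5.
By inclusion–exclusion the count is 1140 − 1560 + 435 − 5 = 10.

10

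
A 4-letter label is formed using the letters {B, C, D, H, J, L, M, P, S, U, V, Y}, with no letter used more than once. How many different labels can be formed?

11880

This is a permutation of 4 out of 12: P(12,4) = 12!/8!.
12 × 11 × 10 × 9 = 11880.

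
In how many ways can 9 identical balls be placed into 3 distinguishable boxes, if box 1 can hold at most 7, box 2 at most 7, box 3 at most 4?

Ignoring the caps, the number of non-negative solutions to x_1+…+x_3 = 9 is C(11,2) = 55.
Subtract solutions that violate a single cap (substitute x_i' = x_i − (cap_i+1)): x_1 ≥ 8 gives C(3,2) = 3; x_2 ≥ 8 gives C(3,2) = 3; x_3 ≥ 5 gives C(6,2) = 15. Together 21.
No two caps can be exceeded simultaneously, so the pair terms are all 0.
By inclusion–exclusion the count is 55 − 21 + 0 = 34.

34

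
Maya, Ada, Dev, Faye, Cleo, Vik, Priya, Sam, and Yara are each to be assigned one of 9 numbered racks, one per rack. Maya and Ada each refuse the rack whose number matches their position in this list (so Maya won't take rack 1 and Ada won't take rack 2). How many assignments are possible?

Let Aᵢ (for i ∈ {1, 2}) be the placements that put person i in their forbidden rack. Any j of these fix j positions, leaving (9−j)! ways to fill the rest, and there are C(2,j) ways to pick which j.
By inclusion–exclusion, the number of valid placements is Σ_{j=0}^{2} (−1)^j C(2,j)·(9−j)!.
Computing: 362880 − 80640 + 5040 = 287280.

287280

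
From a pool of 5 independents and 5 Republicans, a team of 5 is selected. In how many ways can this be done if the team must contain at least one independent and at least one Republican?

250

With no constraint there are C(10,5) = 252 possible selections.
Subtract selections that omit an entire group: no independents → C(5,5) = 1; no Republicans → C(5,5) = 1.
Both groups omitted at once is impossible, so 252 − 2 = 250.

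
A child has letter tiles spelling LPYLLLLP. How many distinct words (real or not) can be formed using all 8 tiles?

168

The 8 letters of LPYLLLLP have repeats: L appearing 5 times and P appearing twice.
Dividing 8! = 40320 by 5!·2! = 240 for the repeated letters gives 168.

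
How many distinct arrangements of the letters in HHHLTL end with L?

Fix L in the last position and arrange the remaining 5 letters.
Those 5 letters have H appearing 3 times, giving (5)!/(3!) = 20.

20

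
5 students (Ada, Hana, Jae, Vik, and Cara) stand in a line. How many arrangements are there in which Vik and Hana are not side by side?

72

Of the 5! = 120 arrangements, those with Vik and Hana adjacent number 2 × 4! = 48 (treat the pair as a block with 2 internal orders).
Complementary counting: 120 − 48 = 72.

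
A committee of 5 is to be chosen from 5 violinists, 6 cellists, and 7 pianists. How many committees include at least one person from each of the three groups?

6055

Unrestricted: C(18,5) = 8568 ways to pick any 5 of the 18.
Selections missing a whole group: no violinists → C(13,5) = 1287; no cellists → C(12,5) = 792; no pianists → C(11,5) = 462.
Add back selections omitting two groups (i.e. drawn from a single group): C(5,5) + C(6,5) + C(7,5) = 28.
By inclusion–exclusion: 8568 − 2541 + 28 = 6055.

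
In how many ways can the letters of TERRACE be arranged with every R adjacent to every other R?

Treat the 2 copies of R as a single block. The multiset to arrange is then {RR, A, C, E, E, T}, 6 items in all.
That gives (6)!/(2!) = 360 arrangements.

360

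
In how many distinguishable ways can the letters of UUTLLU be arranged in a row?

60

UUTLLU has 6 letters with L appearing twice and U appearing 3 times.
Dividing 6! = 720 by 3!·2! = 12 for the repeated letters gives 60.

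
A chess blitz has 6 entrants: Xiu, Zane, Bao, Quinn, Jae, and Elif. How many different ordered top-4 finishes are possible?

360

There are 6 choices for 1st place, 5 for 2nd, and so on down to 3 for position 4.
That gives 6 × 5 × 4 × 3 = 360.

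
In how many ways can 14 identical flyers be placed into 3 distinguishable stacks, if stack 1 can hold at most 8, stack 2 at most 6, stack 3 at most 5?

21

Without the upper bounds there are C(16,2) = 120 ways to split 14 among 3 stacks.
Subtract solutions that violate a single cap (substitute x_i' = x_i − (cap_i+1)): x_1 ≥ 9 gives C(7,2) = 21; x_2 ≥ 7 gives C(9,2) = 36; x_3 ≥ 6 gives C(10,2) = 45. Together 102.
Add back pairs where two caps are both exceeded: 0 + 0 + 3 = 3.
By inclusion–exclusion the count is 120 − 102 + 3 = 21.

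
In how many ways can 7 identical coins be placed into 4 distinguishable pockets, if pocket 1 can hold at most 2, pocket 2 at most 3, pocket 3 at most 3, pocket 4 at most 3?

28

Without the upper bounds there are C(10,3) = 120 ways to split 7 among 4 pockets.
Subtract solutions that violate a single cap (substitute x_i' = x_i − (cap_i+1)): x_1 ≥ 3 gives C(7,3) = 35; x_2 ≥ 4 gives C(6,3) = 20; x_3 ≥ 4 gives C(6,3) = 20; x_4 ≥ 4 gives C(6,3) = 20. Together 95.
Add back pairs where two caps are both exceeded: 1 + 1 + 1 + 0 + 0 + 0 = 3.
By inclusion–exclusion the count is 120 − 95 + 3 = 28.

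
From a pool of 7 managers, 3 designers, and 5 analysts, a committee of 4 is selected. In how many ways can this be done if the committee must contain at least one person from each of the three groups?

630

Total 4-person selections from all 15: C(15,4) = 1365.
Selections missing a whole group: no managers → C(8,4) = 70; no designers → C(12,4) = 495; no analysts → C(10,4) = 210.
Add back selections omitting two groups (i.e. drawn from a single group): C(7,4) + C(3,4) + C(5,4) = 40.
By inclusion–exclusion: 1365 − 775 + 40 = 630.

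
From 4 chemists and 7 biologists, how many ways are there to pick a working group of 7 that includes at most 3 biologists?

35

Split by how many biologists are chosen (0 through 3).
Sum: C(7,0)·C(4,7) + C(7,1)·C(4,6) + C(7,2)·C(4,5) + C(7,3)·C(4,4) = 0 + 0 + 0 + 35 = 35.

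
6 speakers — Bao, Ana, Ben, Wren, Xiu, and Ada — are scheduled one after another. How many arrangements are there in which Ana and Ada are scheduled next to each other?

Place the 4 others and the Ana-Ada pair as 5 objects in a line; the pair has 2 internal arrangements.
So the count is 2·(5)! = 240.

240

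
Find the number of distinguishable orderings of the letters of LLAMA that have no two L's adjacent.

18

Total arrangements of LLAMA: 5!/(2!·2!) = 30.
If the two L's are adjacent, glue them into one block, leaving 4 items to arrange: (4)!/(2!) = 12 ways.
Hence 30 − 12 = 18.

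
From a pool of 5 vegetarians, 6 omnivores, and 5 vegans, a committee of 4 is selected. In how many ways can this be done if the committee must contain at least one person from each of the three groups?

Unrestricted: C(16,4) = 1820 ways to pick any 4 of the 16.
Selections missing a whole group: no vegetarians → C(11,4) = 330; no omnivores → C(10,4) = 210; no vegans → C(11,4) = 330.
Add back selections omitting two groups (i.e. drawn from a single group): C(5,4) + C(6,4) + C(5,4) = 25.
By inclusion–exclusion: 1820 − 870 + 25 = 975.

975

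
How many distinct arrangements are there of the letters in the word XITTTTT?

The 7 letters of XITTTTT have repeats: T appearing 5 times.
The number of distinct arrangements is 7!/(5!) = 5040/120 = 42.

42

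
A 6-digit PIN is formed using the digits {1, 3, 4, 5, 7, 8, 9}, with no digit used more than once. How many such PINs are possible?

5040

This is a permutation of 6 out of 7: P(7,6) = 7!/1!.
That product is 7 × 6 × 5 × 4 × 3 × 2 = 5040.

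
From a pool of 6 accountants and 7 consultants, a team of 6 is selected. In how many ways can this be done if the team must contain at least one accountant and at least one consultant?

Unrestricted: C(13,6) = 1716 ways to pick any 6 of the 13.
Selections missing a whole group: no accountants → C(7,6) = 7; no consultants → C(6,6) = 1.
Both groups omitted at once is impossible, so 1716 − 8 = 1708.

1708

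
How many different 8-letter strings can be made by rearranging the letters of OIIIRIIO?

Letter multiplicities in OIIIRIIO: I×5, O×2, R×1.
So there are 8! / (5!·2!) = 168 distinguishable arrangements.

168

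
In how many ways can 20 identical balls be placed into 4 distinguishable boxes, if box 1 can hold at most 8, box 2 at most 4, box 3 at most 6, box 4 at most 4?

Ignoring the caps, the number of non-negative solutions to x_1+…+x_4 = 20 is C(23,3) = 1771.
Subtract solutions that violate a single cap (substitute x_i' = x_i − (cap_i+1)): x_1 ≥ 9 gives C(14,3) = 364; x_2 ≥ 5 gives C(18,3) = 816; x_3 ≥ 7 gives C(16,3) = 560; x_4 ≥ 5 gives C(18,3) = 816. Together 2556.
Add back pairs where two caps are both exceeded: 84 + 35 + 84 + 165 + 286 + 165 = 819.
Subtract triples: 0 + 4 + 0 + 20 = 24.
By inclusion–exclusion the count is 1771 − 2556 + 819 − 24 = 10.

10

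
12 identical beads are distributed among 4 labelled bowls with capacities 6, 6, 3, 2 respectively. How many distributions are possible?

42

Ignoring the caps, the number of non-negative solutions to x_1+…+x_4 = 12 is C(15,3) = 455.
Subtract solutions that violate a single cap (substitute x_i' = x_i − (cap_i+1)): x_1 ≥ 7 gives C(8,3) = 56; x_2 ≥ 7 gives C(8,3) = 56; x_3 ≥ 4 gives C(11,3) = 165; x_4 ≥ 3 gives C(12,3) = 220. Together 497.
Add back pairs where two caps are both exceeded: 0 + 4 + 10 + 4 + 10 + 56 = 84.
By inclusion–exclusion the count is 455 − 497 + 84 = 42.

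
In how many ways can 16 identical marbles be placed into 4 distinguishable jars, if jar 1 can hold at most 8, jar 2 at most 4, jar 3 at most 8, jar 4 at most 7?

240

Ignoring the caps, the number of non-negative solutions to x_1+…+x_4 = 16 is C(19,3) = 969.
Subtract solutions that violate a single cap (substitute x_i' = x_i − (cap_i+1)): x_1 ≥ 9 gives C(10,3) = 120; x_2 ≥ 5 gives C(14,3) = 364; x_3 ≥ 9 gives C(10,3) = 120; x_4 ≥ 8 gives C(11,3) = 165. Together 769.
Add back pairs where two caps are both exceeded: 10 + 0 + 0 + 10 + 20 + 0 = 40.
By inclusion–exclusion the count is 969 − 769 + 40 = 240.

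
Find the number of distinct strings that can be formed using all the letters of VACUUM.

Letter multiplicities in VACUUM: A×1, C×1, M×1, U×2, V×1.
So there are 6! / (2!) = 360 distinguishable arrangements.

360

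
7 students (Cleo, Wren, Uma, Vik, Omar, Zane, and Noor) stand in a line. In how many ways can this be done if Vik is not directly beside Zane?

There are 7! = 5040 arrangements in all. If Vik and Zane are adjacent, merging them into one block gives 2·(6)! = 1440 arrangements.
So 5040 − 1440 = 3600 arrangements keep them apart.

3600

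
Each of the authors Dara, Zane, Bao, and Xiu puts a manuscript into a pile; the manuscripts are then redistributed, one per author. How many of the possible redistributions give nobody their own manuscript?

Let Aᵢ be the assignments in which author i gets their own manuscript. We want the size of the complement of A₁∪…∪A_4.
By inclusion–exclusion this is Σ_{j=0}^{4} (−1)^j C(4,j)·(4−j)!.
Computing: 24 − 24 + 12 − 4 + 1 = 9.

9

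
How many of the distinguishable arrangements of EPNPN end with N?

12

Fix N in the last position and arrange the remaining 4 letters.
Those 4 letters have P appearing twice, giving (4)!/(2!) = 12.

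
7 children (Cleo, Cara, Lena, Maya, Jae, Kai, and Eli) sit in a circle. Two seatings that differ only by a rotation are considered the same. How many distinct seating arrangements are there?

Seat Cleo anywhere (absorbing the rotational symmetry), then permute the other 6: (6)! = 720.

720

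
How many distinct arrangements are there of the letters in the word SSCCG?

30

The 5 letters of SSCCG have repeats: C appearing twice and S appearing twice.
So there are 5! / (2!·2!) = 30 distinguishable arrangements.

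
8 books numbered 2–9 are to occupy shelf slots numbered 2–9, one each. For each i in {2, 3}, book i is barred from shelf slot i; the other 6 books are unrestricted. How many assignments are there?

Let Aᵢ (for i ∈ {2, 3}) be the placements that put book i in its forbidden shelf slot. Any j of these fix j positions, leaving (8−j)! ways to fill the rest, and there are C(2,j) ways to pick which j.
By inclusion–exclusion, the number of valid placements is Σ_{j=0}^{2} (−1)^j C(2,j)·(8−j)!.
Computing: 40320 − 10080 + 720 = 30960.

30960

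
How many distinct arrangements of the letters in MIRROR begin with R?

With the first slot taken by R, it remains to arrange the other 5 letters (MIROR).
Those 5 letters have R appearing twice, giving (5)!/(2!) = 60.

60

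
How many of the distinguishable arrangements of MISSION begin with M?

Fix M in the first position and arrange the remaining 6 letters.
Those 6 letters have I appearing twice and S appearing twice, giving (6)!/(2!·2!) = 180.

180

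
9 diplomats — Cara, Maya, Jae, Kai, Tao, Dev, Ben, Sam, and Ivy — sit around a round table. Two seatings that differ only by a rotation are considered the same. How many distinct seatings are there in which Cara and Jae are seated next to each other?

10080

Treat {Cara, Jae} as one unit (2 internal orders) and seat the resulting 8 units around the table: (7)! circular arrangements.
So 2 × (7)! = 2 × 5040 = 10080.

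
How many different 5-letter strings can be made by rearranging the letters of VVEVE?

10

Letter multiplicities in VVEVE: E×2, V×3.
So there are 5! / (3!·2!) = 10 distinguishable arrangements.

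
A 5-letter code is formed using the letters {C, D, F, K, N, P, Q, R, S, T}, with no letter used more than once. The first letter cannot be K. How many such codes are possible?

The first letter has 10−1 = 9 choices (anything except K).
The remaining 4 letters are filled from the other 9 symbols without repetition: 9 × 8 × 7 × 6 = 3024.
Total: 9 × 3024 = 27216.

27216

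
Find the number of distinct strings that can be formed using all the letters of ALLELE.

60

The 6 letters of ALLELE have repeats: E appearing twice and L appearing 3 times.
The number of distinct arrangements is 6!/(3!·2!) = 720/12 = 60.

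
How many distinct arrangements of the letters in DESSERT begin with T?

Fix T in the first position and arrange the remaining 6 letters.
Those 6 letters have E appearing twice and S appearing twice, giving (6)!/(2!·2!) = 180.

180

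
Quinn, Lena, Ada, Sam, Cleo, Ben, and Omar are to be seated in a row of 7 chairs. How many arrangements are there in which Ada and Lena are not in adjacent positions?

3600

There are 7! = 5040 arrangements in all. If Ada and Lena are adjacent, merging them into one block gives 2·(6)! = 1440 arrangements.
So 5040 − 1440 = 3600 arrangements keep them apart.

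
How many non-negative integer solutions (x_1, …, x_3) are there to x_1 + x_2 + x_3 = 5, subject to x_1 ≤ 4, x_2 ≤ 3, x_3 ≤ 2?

By stars and bars, unrestricted non-negative solutions to x_1+…+x_3 = 5 number C(5+2,2) = 21.
Subtract solutions that violate a single cap (substitute x_i' = x_i − (cap_i+1)): x_1 ≥ 5 gives C(2,2) = 1; x_2 ≥ 4 gives C(3,2) = 3; x_3 ≥ 3 gives C(4,2) = 6. Together 10.
No two caps can be exceeded simultaneously, so the pair terms are all 0.
By inclusion–exclusion the count is 21 − 10 + 0 = 11.

11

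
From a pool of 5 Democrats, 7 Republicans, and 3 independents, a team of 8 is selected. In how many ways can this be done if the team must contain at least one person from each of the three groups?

Total 8-person selections from all 15: C(15,8) = 6435.
Subtract selections that omit an entire group: no Democrats → C(10,8) = 45; no Republicans → C(8,8) = 1; no independents → C(12,8) = 495.
Add back selections omitting two groups (i.e. drawn from a single group): C(5,8) + C(7,8) + C(3,8) = 0.
By inclusion–exclusion: 6435 − 541 + 0 = 5894.

5894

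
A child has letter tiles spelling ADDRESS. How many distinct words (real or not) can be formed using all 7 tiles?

1260

Letter multiplicities in ADDRESS: A×1, D×2, E×1, R×1, S×2.
The number of distinct arrangements is 7!/(2!·2!) = 5040/4 = 1260.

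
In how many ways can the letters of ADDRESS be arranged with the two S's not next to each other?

There are 7!/(2!·2!) = 1260 arrangements of ADDRESS in total.
Arrangements with the S's together: treat SS as one letter, giving (6)!/(2!) = 360.
Subtracting, 1260 − 360 = 900 arrangements keep the S's apart.

900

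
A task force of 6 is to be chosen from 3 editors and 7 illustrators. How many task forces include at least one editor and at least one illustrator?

203

With no constraint there are C(10,6) = 210 possible selections.
Subtract selections that omit an entire group: no editors → C(7,6) = 7; no illustrators → C(3,6) = 0.
Both groups omitted at once is impossible, so 210 − 7 = 203.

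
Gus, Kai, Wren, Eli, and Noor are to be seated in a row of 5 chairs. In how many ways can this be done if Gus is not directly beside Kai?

Of the 5! = 120 arrangements, those with Gus and Kai adjacent number 2 × 4! = 48 (treat the pair as a block with 2 internal orders).
So 120 − 48 = 72 arrangements keep them apart.

72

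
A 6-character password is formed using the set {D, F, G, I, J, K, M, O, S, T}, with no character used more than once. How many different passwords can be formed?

Choose and order 6 of the 10 symbols: the first character has 10 options, the next 9, and so on down to 5.
That product is 10 × 9 × 8 × 7 × 6 × 5 = 151200.

151200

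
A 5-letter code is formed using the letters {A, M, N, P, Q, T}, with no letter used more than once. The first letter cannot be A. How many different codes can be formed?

600

The first letter has 6−1 = 5 choices (anything except A).
The remaining 4 letters are filled from the other 5 symbols without repetition: 5 × 4 × 3 × 2 = 120.
Total: 5 × 120 = 600.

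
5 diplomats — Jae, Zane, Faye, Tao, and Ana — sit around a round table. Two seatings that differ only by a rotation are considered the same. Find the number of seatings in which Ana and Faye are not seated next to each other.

Without the restriction there are (4)! = 24 seatings.
Seatings with Ana beside Faye: treat them as a block with 2 internal orders, giving 2 × (3)! = 12.
Subtracting, 24 − 12 = 12.

12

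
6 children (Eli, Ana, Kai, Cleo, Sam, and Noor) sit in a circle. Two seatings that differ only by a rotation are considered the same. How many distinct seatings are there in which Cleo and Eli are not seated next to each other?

72

Without the restriction there are (5)! = 120 seatings.
Seatings with Cleo beside Eli: treat them as a block with 2 internal orders, giving 2 × (4)! = 48.
Subtracting, 120 − 48 = 72.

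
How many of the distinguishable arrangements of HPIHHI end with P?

10

Fix P in the last position and arrange the remaining 5 letters.
Those 5 letters have H appearing 3 times and I appearing twice, giving (5)!/(3!·2!) = 10.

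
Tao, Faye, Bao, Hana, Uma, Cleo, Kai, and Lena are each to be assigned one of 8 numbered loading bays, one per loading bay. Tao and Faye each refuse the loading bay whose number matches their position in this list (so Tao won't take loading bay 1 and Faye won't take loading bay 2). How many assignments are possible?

Let Aᵢ (for i ∈ {1, 2}) be the placements that put person i in their forbidden loading bay. Any j of these fix j positions, leaving (8−j)! ways to fill the rest, and there are C(2,j) ways to pick which j.
By inclusion–exclusion, the number of valid placements is Σ_{j=0}^{2} (−1)^j C(2,j)·(8−j)!.
Computing: 40320 − 10080 + 720 = 30960.

30960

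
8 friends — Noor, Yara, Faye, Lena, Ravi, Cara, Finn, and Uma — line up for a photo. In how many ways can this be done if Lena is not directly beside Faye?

30240

There are 8! = 40320 arrangements in all. If Lena and Faye are adjacent, merging them into one block gives 2·(7)! = 10080 arrangements.
So 40320 − 10080 = 30240 arrangements keep them apart.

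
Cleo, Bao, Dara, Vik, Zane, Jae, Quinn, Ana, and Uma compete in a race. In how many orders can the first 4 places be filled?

This is an ordered selection of 4 from 9: P(9,4).
That gives 9 × 8 × 7 × 6 = 3024.

3024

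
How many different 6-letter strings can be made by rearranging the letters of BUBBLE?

Letter multiplicities in BUBBLE: B×3, E×1, L×1, U×1.
The number of distinct arrangements is 6!/(3!) = 720/6 = 120.

120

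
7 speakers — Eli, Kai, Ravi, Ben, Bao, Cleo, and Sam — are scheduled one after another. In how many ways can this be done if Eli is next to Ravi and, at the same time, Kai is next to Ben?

Treat {Eli,Ravi} as one block (2 orders) and {Kai,Ben} as another (2 orders).
That leaves 5 units to arrange: 2 × 2 × 5! = 4 × 120 = 480.

480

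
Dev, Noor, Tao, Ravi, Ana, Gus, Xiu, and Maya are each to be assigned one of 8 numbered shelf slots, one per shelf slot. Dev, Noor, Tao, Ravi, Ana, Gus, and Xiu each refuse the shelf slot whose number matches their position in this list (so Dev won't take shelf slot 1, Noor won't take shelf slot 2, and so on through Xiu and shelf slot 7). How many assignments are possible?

16687

Let Aᵢ (for 1 ≤ i ≤ 7) be the placements that put person i in their forbidden shelf slot. Any j of these fix j positions, leaving (8−j)! ways to fill the rest, and there are C(7,j) ways to pick which j.
By inclusion–exclusion, the number of valid placements is Σ_{j=0}^{7} (−1)^j C(7,j)·(8−j)!.
Computing: 40320 − 35280 + 15120 − 4200 + 840 − 126 + 14 − 1 = 16687.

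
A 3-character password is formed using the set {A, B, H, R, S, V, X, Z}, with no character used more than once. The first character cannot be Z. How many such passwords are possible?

294

The first character has 8−1 = 7 choices (anything except Z).
The remaining 2 characters are filled from the other 7 symbols without repetition: 7 × 6 = 42.
Total: 7 × 42 = 294.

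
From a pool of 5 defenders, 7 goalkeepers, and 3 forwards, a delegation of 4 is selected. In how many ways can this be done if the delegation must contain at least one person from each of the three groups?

630

With no constraint there are C(15,4) = 1365 possible selections.
Subtract selections that omit an entire group: no defenders → C(10,4) = 210; no goalkeepers → C(8,4) = 70; no forwards → C(12,4) = 495.
Add back selections omitting two groups (i.e. drawn from a single group): C(5,4) + C(7,4) + C(3,4) = 40.
By inclusion–exclusion: 1365 − 775 + 40 = 630.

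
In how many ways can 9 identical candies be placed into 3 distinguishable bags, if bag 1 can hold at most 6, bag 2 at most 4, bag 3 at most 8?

33

By stars and bars, unrestricted non-negative solutions to x_1+…+x_3 = 9 number C(9+2,2) = 55.
Subtract solutions that violate a single cap (substitute x_i' = x_i − (cap_i+1)): x_1 ≥ 7 gives C(4,2) = 6; x_2 ≥ 5 gives C(6,2) = 15; x_3 ≥ 9 gives C(2,2) = 1. Together 22.
No two caps can be exceeded simultaneously, so the pair terms are all 0.
By inclusion–exclusion the count is 55 − 22 + 0 = 33.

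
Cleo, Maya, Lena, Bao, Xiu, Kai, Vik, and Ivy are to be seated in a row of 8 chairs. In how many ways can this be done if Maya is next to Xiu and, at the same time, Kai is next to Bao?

2880

Treat {Maya,Xiu} as one block (2 orders) and {Kai,Bao} as another (2 orders).
That leaves 6 units to arrange: 2 × 2 × 6! = 4 × 720 = 2880.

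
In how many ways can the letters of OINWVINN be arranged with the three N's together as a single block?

Treat the 3 copies of N as a single block. The multiset to arrange is then {NNN, I, I, O, V, W}, 6 items in all.
That gives (6)!/(2!) = 360 arrangements.

360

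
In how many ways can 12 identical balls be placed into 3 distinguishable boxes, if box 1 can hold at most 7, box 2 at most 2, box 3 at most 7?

Ignoring the caps, the number of non-negative solutions to x_1+…+x_3 = 12 is C(14,2) = 91.
Subtract solutions that violate a single cap (substitute x_i' = x_i − (cap_i+1)): x_1 ≥ 8 gives C(6,2) = 15; x_2 ≥ 3 gives C(11,2) = 55; x_3 ≥ 8 gives C(6,2) = 15. Together 85.
Add back pairs where two caps are both exceeded: 3 + 0 + 3 = 6.
By inclusion–exclusion the count is 91 − 85 + 6 = 12.

12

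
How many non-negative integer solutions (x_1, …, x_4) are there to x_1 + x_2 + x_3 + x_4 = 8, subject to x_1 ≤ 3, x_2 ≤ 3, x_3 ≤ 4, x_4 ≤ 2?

29

Ignoring the caps, the number of non-negative solutions to x_1+…+x_4 = 8 is C(11,3) = 165.
Subtract solutions that violate a single cap (substitute x_i' = x_i − (cap_i+1)): x_1 ≥ 4 gives C(7,3) = 35; x_2 ≥ 4 gives C(7,3) = 35; x_3 ≥ 5 gives C(6,3) = 20; x_4 ≥ 3 gives C(8,3) = 56. Together 146.
Add back pairs where two caps are both exceeded: 1 + 0 + 4 + 0 + 4 + 1 = 10.
By inclusion–exclusion the count is 165 − 146 + 10 = 29.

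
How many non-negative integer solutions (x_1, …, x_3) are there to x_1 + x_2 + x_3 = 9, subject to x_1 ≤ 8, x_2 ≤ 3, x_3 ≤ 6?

Without the upper bounds there are C(11,2) = 55 ways to split 9 among 3 variables.
Subtract solutions that violate a single cap (substitute x_i' = x_i − (cap_i+1)): x_1 ≥ 9 gives C(2,2) = 1; x_2 ≥ 4 gives C(7,2) = 21; x_3 ≥ 7 gives C(4,2) = 6. Together 28.
No two caps can be exceeded simultaneously, so the pair terms are all 0.
By inclusion–exclusion the count is 55 − 28 + 0 = 27.

27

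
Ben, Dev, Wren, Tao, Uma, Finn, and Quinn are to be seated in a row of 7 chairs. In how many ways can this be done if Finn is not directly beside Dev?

3600

There are 7! = 5040 arrangements in all. If Finn and Dev are adjacent, merging them into one block gives 2·(6)! = 1440 arrangements.
Complementary counting: 5040 − 1440 = 3600.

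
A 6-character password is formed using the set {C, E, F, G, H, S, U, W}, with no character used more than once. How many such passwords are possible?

20160

With no repetition, fill the 6 characters in order: 8 choices, then 7, down to 3.
8 × 7 × 6 × 5 × 4 × 3 = 20160.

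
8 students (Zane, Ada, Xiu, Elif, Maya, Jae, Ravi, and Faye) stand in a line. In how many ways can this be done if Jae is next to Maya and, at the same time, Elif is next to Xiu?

2880

Treat {Jae,Maya} as one block (2 orders) and {Elif,Xiu} as another (2 orders).
That leaves 6 units to arrange: 2 × 2 × 6! = 4 × 720 = 2880.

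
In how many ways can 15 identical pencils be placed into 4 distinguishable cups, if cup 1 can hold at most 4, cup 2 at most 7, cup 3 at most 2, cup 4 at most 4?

10

By stars and bars, unrestricted non-negative solutions to x_1+…+x_4 = 15 number C(15+3,3) = 816.
Subtract solutions that violate a single cap (substitute x_i' = x_i − (cap_i+1)): x_1 ≥ 5 gives C(13,3) = 286; x_2 ≥ 8 gives C(10,3) = 120; x_3 ≥ 3 gives C(15,3) = 455; x_4 ≥ 5 gives C(13,3) = 286. Together 1147.
Add back pairs where two caps are both exceeded: 10 + 120 + 56 + 35 + 10 + 120 = 351.
Subtract triples: 0 + 0 + 10 + 0 = 10.
By inclusion–exclusion the count is 816 − 1147 + 351 − 10 = 10.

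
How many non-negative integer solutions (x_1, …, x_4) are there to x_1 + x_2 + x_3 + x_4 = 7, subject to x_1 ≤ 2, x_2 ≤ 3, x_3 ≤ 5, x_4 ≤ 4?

52

By stars and bars, unrestricted non-negative solutions to x_1+…+x_4 = 7 number C(7+3,3) = 120.
Subtract solutions that violate a single cap (substitute x_i' = x_i − (cap_i+1)): x_1 ≥ 3 gives C(7,3) = 35; x_2 ≥ 4 gives C(6,3) = 20; x_3 ≥ 6 gives C(4,3) = 4; x_4 ≥ 5 gives C(5,3) = 10. Together 69.
Add back pairs where two caps are both exceeded: 1 + 0 + 0 + 0 + 0 + 0 = 1.
By inclusion–exclusion the count is 120 − 69 + 1 = 52.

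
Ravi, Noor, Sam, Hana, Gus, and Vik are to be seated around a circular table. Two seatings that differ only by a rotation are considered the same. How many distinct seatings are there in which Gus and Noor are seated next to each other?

Glue Gus and Noor into a block (2 internal orders). Seating 5 units around a circle gives (4)! arrangements.
So 2 × (4)! = 2 × 24 = 48.

48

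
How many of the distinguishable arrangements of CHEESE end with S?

Fix S in the last position and arrange the remaining 5 letters.
Those 5 letters have E appearing 3 times, giving (5)!/(3!) = 20.

20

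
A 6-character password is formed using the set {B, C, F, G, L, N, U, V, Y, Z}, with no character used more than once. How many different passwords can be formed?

151200

Choose and order 6 of the 10 symbols: the first character has 10 options, the next 9, and so on down to 5.
That product is 10 × 9 × 8 × 7 × 6 × 5 = 151200.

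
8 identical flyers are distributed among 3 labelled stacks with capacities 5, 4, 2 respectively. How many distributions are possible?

Without the upper bounds there are C(10,2) = 45 ways to split 8 among 3 stacks.
Subtract solutions that violate a single cap (substitute x_i' = x_i − (cap_i+1)): x_1 ≥ 6 gives C(4,2) = 6; x_2 ≥ 5 gives C(5,2) = 10; x_3 ≥ 3 gives C(7,2) = 21. Together 37.
Add back pairs where two caps are both exceeded: 0 + 0 + 1 = 1.
By inclusion–exclusion the count is 45 − 37 + 1 = 9.

9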